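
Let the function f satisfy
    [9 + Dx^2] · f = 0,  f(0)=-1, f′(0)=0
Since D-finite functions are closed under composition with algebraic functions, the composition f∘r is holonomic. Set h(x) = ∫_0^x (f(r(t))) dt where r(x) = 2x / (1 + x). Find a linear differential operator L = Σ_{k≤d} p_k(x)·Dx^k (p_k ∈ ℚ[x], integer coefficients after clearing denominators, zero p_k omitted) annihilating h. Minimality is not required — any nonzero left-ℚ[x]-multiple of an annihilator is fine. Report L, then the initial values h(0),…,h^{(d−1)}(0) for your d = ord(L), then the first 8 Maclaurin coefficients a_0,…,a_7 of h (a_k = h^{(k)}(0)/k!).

L = 36·Dx + (2 + 6·x + 6·x^2 + 2·x^3)·Dx^2 + (1 + 4·x + 6·x^2 + 4·x^3 + x^4)·Dx^3  (order 3).
h: a_k = 0, -1, 0, 6, -9, 0, 24, -1926/35, …
ICs: h(0) = 0, h′(0) = -1, h′′(0) = 0.

f: a_k = -1, 0, 9/2, 0, -27/8, 0, 81/80, 0, …
f∘r: x↦r, Dx↦Dx/r' in L_f ⇒ L₀.
h=∫h₀ ⇒ L = L₀·Dx.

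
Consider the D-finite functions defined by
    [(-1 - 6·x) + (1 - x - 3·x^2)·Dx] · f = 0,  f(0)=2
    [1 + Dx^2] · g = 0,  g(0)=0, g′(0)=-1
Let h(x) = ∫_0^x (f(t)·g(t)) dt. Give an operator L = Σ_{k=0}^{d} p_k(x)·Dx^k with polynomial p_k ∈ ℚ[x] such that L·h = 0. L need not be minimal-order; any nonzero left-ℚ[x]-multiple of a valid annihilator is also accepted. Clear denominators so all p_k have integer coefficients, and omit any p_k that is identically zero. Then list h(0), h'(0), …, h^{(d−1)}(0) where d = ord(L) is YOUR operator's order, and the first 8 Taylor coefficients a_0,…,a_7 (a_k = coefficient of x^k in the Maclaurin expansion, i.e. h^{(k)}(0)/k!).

f: a_k = 2, 2, 8, 14, 38, 80, 194, 434, …
g: a_k = 0, -1, 0, 1/6, 0, -1/120, 0, 1/5040, …
Product ⇒ symmetric product L₀, ord ≤ 2.
h=∫h₀ ⇒ L = L₀·Dx.
L = (5 + x + 3·x^2)·Dx + (2 + 12·x)·Dx^2 + (-1 + x + 3·x^2)·Dx^3  (order 3).
h: a_k = 0, 0, -1, -2/3, -23/12, -41/15, -2201/360, -4661/420, …
ICs: h(0) = 0, h′(0) = 0, h′′(0) = -2.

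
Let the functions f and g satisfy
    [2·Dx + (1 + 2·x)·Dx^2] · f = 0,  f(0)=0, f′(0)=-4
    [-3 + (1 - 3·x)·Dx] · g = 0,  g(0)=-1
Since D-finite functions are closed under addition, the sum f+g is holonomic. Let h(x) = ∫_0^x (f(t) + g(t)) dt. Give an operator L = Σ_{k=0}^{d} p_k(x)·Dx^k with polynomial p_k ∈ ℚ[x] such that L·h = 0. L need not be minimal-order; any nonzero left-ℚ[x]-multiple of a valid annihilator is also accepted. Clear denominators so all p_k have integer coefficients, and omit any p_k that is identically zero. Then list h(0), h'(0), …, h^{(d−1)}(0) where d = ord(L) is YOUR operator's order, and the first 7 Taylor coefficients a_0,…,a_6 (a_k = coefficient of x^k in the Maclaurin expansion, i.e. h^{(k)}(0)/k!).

L = (-78 - 36·x)·Dx^2 + (-23 - 132·x - 72·x^2)·Dx^3 + (4 - x - 27·x^2 - 18·x^3)·Dx^4  (order 4).
h: a_k = 0, -1, -7/2, -5/3, -97/12, -73/5, -1279/30, …
ICs: h(0) = 0, h′(0) = -1, h′′(0) = -7, h′′′(0) = -10.

f: a_k = 0, -4, 4, -16/3, 8, -64/5, 64/3, …
g: a_k = -1, -3, -9, -27, -81, -243, -729, …
Sum ⇒ L₀ = lclm(L_f,L_g) in ℚ(x)⟨Dx⟩.
∫: right-multiply L₀ by Dx.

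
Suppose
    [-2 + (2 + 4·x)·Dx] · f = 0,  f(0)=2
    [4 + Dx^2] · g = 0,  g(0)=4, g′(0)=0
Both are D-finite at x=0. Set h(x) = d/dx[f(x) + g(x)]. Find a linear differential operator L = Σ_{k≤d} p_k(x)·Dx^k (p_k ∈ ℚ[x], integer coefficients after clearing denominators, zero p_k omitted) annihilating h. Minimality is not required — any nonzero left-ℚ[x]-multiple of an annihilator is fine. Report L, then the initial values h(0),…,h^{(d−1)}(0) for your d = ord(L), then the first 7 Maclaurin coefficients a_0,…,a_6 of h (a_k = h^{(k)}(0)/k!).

f: a_k = 2, 2, -1, 1, -5/4, 7/4, -21/8, …
g: a_k = 4, 0, -8, 0, 8/3, 0, -16/45, …
Weyl lclm of L_f,L_g ⇒ L₀ (ord ≤ 3).
Derive L from L₀ (diff closure).
L = (-76 - 64·x - 64·x^2) + (-28 - 120·x - 192·x^2 - 128·x^3)·Dx + (-19 - 16·x - 16·x^2)·Dx^2 + (-7 - 30·x - 48·x^2 - 32·x^3)·Dx^3  (order 3).
h: a_k = 2, -18, 3, 17/3, 35/4, -1073/60, 231/8, …
ICs: h(0) = 2, h′(0) = -18, h′′(0) = 6.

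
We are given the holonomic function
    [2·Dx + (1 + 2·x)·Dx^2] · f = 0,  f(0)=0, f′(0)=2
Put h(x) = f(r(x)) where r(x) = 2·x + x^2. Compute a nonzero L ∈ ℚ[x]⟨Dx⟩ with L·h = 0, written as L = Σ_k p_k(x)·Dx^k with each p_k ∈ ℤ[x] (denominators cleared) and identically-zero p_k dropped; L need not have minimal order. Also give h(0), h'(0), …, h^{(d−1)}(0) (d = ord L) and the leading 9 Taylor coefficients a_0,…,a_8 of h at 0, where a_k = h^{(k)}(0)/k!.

L = (3 + 4·x + 2·x^2)·Dx + (1 + 5·x + 6·x^2 + 2·x^3)·Dx^2  (order 2).
h: a_k = 0, 4, -6, 40/3, -34, 464/5, -264, 5408/7, -2308, …
ICs: h(0) = 0, h′(0) = 4.

f: a_k = 0, 2, -2, 8/3, -4, 32/5, -32/3, 128/7, -32, …
Change of var in L_f (x↦r) gives L₀.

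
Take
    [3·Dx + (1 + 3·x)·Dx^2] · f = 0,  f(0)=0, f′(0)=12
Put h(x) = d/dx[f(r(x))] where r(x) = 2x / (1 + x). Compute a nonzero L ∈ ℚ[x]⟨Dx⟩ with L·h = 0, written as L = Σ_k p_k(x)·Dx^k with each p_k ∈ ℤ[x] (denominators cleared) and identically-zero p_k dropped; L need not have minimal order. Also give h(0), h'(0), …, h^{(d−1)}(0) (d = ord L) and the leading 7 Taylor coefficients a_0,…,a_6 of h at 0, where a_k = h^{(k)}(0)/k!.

L = (8 + 14·x) + (1 + 8·x + 7·x^2)·Dx  (order 1).
h: a_k = 24, -192, 1368, -9600, 67224, -470592, 3294168, …
ICs: h(0) = 24.

f: a_k = 0, 12, -18, 36, -81, 972/5, -486, …
h₀=f(r): pull back L_f along r ⇒ L₀.
h=h₀': d/dx-closure on L₀ ⇒ L.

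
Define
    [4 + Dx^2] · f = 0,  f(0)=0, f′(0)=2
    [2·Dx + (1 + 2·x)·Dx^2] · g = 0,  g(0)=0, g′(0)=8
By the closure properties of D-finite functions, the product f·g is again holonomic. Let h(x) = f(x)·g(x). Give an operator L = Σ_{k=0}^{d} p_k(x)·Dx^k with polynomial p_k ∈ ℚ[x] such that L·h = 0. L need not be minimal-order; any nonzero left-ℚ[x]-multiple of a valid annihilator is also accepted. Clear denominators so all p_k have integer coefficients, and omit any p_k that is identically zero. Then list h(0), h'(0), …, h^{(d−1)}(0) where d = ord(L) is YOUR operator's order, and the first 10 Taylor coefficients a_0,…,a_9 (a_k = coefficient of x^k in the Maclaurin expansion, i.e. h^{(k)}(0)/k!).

L = (-48 + 192·x + 1216·x^2 + 2048·x^3 + 1024·x^4) + (32 + 320·x + 768·x^2 + 512·x^3)·Dx + (160·x + 672·x^2 + 1024·x^3 + 512·x^4)·Dx^2 + (8 + 80·x + 192·x^2 + 128·x^3)·Dx^3 + (3 + 28·x + 92·x^2 + 128·x^3 + 64·x^4)·Dx^4  (order 4).
h: a_k = 0, 0, 16, -16, 32/3, -64/3, 352/9, -992/15, 7232/63, -12800/63, …
ICs: h(0) = 0, h′(0) = 0, h′′(0) = 32, h′′′(0) = -96.

f: a_k = 0, 2, 0, -4/3, 0, 4/15, 0, -8/315, 0, 4/2835, …
g: a_k = 0, 8, -8, 32/3, -16, 128/5, -128/3, 512/7, -128, 2048/9, …
Sym-product of L_f,L_g gives L₀ (≤ ord 4).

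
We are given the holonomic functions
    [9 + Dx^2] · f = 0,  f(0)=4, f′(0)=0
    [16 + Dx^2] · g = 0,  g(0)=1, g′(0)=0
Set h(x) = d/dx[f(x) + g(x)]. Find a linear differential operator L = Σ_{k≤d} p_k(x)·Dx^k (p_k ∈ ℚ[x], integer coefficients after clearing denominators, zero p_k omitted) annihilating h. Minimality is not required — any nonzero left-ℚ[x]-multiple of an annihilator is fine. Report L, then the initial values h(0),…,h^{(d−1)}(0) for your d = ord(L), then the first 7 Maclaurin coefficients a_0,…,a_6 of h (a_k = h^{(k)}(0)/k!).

f: a_k = 4, 0, -18, 0, 27/2, 0, -81/20, …
g: a_k = 1, 0, -8, 0, 32/3, 0, -256/45, …
f+g: L₀ = lclm(L_f,L_g), ord ≤ 2+2.
h₀' ⇒ L via d/dx closure of L₀.
L = 144 + 25·Dx^2 + Dx^4  (order 4).
h: a_k = 0, -52, 0, 290/3, 0, -1753/30, 0, …
ICs: h(0) = 0, h′(0) = -52, h′′(0) = 0, h′′′(0) = 580.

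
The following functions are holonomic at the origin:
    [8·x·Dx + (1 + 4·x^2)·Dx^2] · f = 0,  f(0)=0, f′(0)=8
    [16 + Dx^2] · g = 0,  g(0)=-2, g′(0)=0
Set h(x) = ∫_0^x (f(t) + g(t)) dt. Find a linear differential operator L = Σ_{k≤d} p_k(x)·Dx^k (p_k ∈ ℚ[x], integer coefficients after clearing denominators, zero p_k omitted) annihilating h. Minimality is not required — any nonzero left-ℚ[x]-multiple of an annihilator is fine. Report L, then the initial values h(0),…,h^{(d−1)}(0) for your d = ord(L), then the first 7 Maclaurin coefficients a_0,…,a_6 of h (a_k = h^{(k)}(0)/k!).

f: a_k = 0, 8, 0, -32/3, 0, 128/5, 0, …
g: a_k = -2, 0, 16, 0, -64/3, 0, 512/45, …
L₀ := lclm(L_f,L_g); ord L₀ ≤ 2+2.
h=∫₀ˣh₀: take L = L₀·Dx.
L = (-512·x + 5120·x^3 + 4096·x^5)·Dx^2 + (16 + 512·x^2 + 2304·x^4 + 2048·x^6)·Dx^3 + (-32·x + 320·x^3 + 256·x^5)·Dx^4 + (1 + 32·x^2 + 144·x^4 + 128·x^6)·Dx^5  (order 5).
h: a_k = 0, -2, 4, 16/3, -8/3, -64/15, 64/15, …
ICs: h(0) = 0, h′(0) = -2, h′′(0) = 8, h′′′(0) = 32, h′′′′(0) = -64.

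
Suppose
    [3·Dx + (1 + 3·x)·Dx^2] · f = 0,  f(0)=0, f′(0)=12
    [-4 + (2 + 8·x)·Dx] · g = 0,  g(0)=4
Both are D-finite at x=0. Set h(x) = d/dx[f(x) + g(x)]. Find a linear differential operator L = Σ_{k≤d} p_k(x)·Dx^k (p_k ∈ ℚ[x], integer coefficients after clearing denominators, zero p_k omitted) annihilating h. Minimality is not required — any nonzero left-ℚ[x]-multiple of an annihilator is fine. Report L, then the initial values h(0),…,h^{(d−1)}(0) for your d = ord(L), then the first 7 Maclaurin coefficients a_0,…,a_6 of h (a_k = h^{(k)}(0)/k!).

f: a_k = 0, 12, -18, 36, -81, 972/5, -486, …
g: a_k = 4, 8, -8, 16, -40, 112, -336, …
h₀=f+g: left-lcm gives L₀, ord ≤ 3.
Differentiate: ansatz ord ≤ ord L₀ ⇒ L.
L = 36·x + (6 + 72·x + 180·x^2)·Dx + (1 + 13·x + 54·x^2 + 72·x^3)·Dx^2  (order 2).
h: a_k = 20, -52, 156, -484, 1532, -4932, 16140, …
ICs: h(0) = 20, h′(0) = -52.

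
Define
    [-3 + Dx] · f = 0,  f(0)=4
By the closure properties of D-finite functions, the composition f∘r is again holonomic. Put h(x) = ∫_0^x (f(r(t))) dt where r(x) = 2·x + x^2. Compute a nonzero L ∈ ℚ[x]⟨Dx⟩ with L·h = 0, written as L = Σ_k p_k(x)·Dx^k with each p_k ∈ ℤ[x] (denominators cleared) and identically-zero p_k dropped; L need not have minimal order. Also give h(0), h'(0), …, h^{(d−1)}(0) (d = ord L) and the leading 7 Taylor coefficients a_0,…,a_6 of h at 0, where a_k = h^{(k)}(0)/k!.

L = (-6 - 6·x)·Dx + Dx^2  (order 2).
h: a_k = 0, 4, 12, 28, 54, 90, 666/5, …
ICs: h(0) = 0, h′(0) = 4.

f: a_k = 4, 12, 18, 18, 27/2, 81/10, 81/20, …
Substitute x→r, Dx→(1/r')Dx; clear ⇒ L₀.
h=∫h₀ ⇒ L = L₀·Dx.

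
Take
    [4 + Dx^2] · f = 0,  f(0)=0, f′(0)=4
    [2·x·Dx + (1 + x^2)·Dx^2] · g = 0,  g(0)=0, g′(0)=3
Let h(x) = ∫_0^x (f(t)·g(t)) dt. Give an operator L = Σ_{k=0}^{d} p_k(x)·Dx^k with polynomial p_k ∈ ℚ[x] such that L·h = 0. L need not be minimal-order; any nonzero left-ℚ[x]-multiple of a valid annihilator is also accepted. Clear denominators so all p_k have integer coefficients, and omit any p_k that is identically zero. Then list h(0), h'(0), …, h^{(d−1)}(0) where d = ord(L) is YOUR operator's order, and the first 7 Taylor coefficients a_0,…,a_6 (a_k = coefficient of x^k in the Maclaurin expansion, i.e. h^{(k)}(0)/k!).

L = (160 + 464·x^2 + 464·x^4 + 256·x^6 + 64·x^8)·Dx + (96·x + 224·x^3 + 192·x^5 + 64·x^7)·Dx^2 + (60 + 188·x^2 + 216·x^4 + 128·x^6 + 32·x^8)·Dx^3 + (24·x + 56·x^3 + 48·x^5 + 16·x^7)·Dx^4 + (5 + 18·x^2 + 25·x^4 + 16·x^6 + 4·x^8)·Dx^5  (order 5).
h: a_k = 0, 0, 0, 4, 0, -12/5, 0, …
ICs: h(0) = 0, h′(0) = 0, h′′(0) = 0, h′′′(0) = 24, h′′′′(0) = 0.

f: a_k = 0, 4, 0, -8/3, 0, 8/15, 0, …
g: a_k = 0, 3, 0, -1, 0, 3/5, 0, …
f·g: L₀ = L_f ⊗_s L_g, ord ≤ 2·2.
h=∫₀ˣh₀: take L = L₀·Dx.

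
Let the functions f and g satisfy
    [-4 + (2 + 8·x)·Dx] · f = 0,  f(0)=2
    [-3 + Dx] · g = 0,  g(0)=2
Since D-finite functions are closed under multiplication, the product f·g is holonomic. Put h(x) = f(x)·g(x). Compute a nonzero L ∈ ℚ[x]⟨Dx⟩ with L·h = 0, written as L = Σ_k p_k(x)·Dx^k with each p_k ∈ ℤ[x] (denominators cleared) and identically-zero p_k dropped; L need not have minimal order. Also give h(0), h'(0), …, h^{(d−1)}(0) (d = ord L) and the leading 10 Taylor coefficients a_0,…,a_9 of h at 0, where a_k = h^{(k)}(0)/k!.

f: a_k = 2, 4, -4, 8, -20, 56, -168, 528, -1716, 5720, …
g: a_k = 2, 6, 9, 9, 27/4, 81/20, 81/40, 243/280, 729/2240, 243/2240, …
L₀ := L_f ⊗_s L_g (sym. prod.), ord ≤ 1.
L = (-5 - 12·x) + (1 + 4·x)·Dx  (order 1).
h: a_k = 4, 20, 34, 46, 43/2, 631/10, -459/4, 58749/140, -1544007/1120, 5258677/1120, …
ICs: h(0) = 4.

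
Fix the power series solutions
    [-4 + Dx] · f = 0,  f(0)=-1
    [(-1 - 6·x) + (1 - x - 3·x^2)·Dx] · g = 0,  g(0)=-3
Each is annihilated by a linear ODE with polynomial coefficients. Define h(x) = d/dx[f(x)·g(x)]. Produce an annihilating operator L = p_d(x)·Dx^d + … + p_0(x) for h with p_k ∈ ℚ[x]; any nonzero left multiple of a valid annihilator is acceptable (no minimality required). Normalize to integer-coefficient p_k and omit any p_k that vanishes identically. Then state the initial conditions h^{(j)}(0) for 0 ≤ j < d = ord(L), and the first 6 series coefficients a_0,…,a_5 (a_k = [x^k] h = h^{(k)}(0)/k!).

L = (32 + 26·x - 98·x^2 - 48·x^3 + 144·x^4) + (-5 + 3·x + 29·x^2 - 6·x^3 - 36·x^4)·Dx  (order 1).
h: a_k = 15, 96, 375, 1204, 3508, 9730, …
ICs: h(0) = 15.

f: a_k = -1, -4, -8, -32/3, -32/3, -128/15, …
g: a_k = -3, -3, -12, -21, -57, -120, …
L₀ := L_f ⊗_s L_g (sym. prod.), ord ≤ 1.
Derive L from L₀ (diff closure).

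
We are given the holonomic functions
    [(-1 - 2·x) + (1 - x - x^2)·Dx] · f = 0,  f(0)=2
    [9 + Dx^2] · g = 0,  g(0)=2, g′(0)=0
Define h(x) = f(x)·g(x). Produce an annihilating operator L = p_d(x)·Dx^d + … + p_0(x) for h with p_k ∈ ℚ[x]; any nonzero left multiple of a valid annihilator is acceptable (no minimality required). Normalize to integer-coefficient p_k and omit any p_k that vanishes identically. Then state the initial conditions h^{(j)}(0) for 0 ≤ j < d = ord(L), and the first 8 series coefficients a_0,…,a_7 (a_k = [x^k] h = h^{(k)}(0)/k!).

L = (-7 + 9·x + 9·x^2) + (2 + 4·x)·Dx + (-1 + x + x^2)·Dx^2  (order 2).
h: a_k = 4, 4, -10, -6, -5/2, -17/2, -301/20, -471/20, …
ICs: h(0) = 4, h′(0) = 4.

f: a_k = 2, 2, 4, 6, 10, 16, 26, 42, …
g: a_k = 2, 0, -9, 0, 27/4, 0, -81/40, 0, …
h₀=f·g: eliminate ⇒ L₀, order ≤ 1·2.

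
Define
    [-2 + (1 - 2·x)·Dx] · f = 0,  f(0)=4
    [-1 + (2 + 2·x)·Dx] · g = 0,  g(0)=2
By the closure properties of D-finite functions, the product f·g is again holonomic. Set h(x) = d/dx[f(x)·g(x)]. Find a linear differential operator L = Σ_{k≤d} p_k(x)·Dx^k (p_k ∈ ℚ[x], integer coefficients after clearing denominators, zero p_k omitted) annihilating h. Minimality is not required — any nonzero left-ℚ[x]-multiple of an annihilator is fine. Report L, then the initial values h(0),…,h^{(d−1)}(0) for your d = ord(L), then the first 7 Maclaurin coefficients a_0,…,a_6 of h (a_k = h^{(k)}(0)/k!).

f: a_k = 4, 8, 16, 32, 64, 128, 256, …
g: a_k = 2, 1, -1/4, 1/8, -5/64, 7/128, -21/512, …
Product ⇒ symmetric product L₀, ord ≤ 1.
Derive L from L₀ (diff closure).
L = (39 + 60·x + 12·x^2) + (-10 + 6·x + 24·x^2 + 8·x^3)·Dx  (order 1).
h: a_k = 20, 78, 471/2, 2507/4, 50175/32, 240777/64, 2247483/256, …
ICs: h(0) = 20.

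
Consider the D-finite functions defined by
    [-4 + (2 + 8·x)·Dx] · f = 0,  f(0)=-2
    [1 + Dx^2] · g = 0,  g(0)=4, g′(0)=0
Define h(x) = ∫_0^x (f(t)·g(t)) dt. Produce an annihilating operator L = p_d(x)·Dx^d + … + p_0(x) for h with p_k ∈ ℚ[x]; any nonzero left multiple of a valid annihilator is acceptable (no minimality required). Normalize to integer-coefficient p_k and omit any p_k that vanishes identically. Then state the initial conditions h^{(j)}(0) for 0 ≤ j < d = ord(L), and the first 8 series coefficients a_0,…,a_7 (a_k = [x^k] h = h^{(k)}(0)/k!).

L = (13 + 8·x + 16·x^2)·Dx + (-4 - 16·x)·Dx^2 + (1 + 8·x + 16·x^2)·Dx^3  (order 3).
h: a_k = 0, -8, -8, 20/3, -6, 43/3, -313/9, 56941/630, …
ICs: h(0) = 0, h′(0) = -8, h′′(0) = -16.

f: a_k = -2, -4, 4, -8, 20, -56, 168, -528, …
g: a_k = 4, 0, -2, 0, 1/6, 0, -1/180, 0, …
L₀ := L_f ⊗_s L_g (sym. prod.), ord ≤ 2.
h=∫₀ˣh₀: take L = L₀·Dx.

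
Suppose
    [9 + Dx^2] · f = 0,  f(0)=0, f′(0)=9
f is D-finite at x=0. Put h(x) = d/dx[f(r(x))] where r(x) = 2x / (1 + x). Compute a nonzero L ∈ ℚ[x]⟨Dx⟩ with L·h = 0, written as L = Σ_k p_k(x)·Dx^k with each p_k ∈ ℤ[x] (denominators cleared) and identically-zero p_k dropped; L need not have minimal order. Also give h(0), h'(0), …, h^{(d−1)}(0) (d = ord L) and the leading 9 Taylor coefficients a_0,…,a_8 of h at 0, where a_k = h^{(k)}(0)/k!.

L = (42 + 12·x + 6·x^2) + (6 + 18·x + 18·x^2 + 6·x^3)·Dx + (1 + 4·x + 6·x^2 + 4·x^3 + x^4)·Dx^2  (order 2).
h: a_k = 18, -36, -270, 1224, -2178, 540, 40158/5, -135504/5, 379242/7, …
ICs: h(0) = 18, h′(0) = -36.

f: a_k = 0, 9, 0, -27/2, 0, 243/40, 0, -729/560, 0, …
Substitute x→r, Dx→(1/r')Dx; clear ⇒ L₀.
Derive L from L₀ (diff closure).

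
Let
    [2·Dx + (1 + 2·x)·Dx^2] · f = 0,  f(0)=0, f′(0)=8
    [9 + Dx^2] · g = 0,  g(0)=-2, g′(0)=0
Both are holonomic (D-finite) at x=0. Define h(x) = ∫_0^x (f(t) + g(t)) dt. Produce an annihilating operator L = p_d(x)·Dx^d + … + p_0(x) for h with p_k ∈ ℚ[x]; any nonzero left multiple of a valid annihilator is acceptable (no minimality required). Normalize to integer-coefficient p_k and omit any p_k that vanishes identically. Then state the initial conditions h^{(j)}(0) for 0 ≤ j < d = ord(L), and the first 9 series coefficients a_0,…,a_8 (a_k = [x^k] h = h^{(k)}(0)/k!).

f: a_k = 0, 8, -8, 32/3, -16, 128/5, -128/3, 512/7, -128, …
g: a_k = -2, 0, 9, 0, -27/4, 0, 81/40, 0, -729/2240, …
Weyl lclm of L_f,L_g ⇒ L₀ (ord ≤ 4).
h=∫h₀ ⇒ L = L₀·Dx.
L = (594 + 648·x + 648·x^2)·Dx^2 + (153 + 630·x + 972·x^2 + 648·x^3)·Dx^3 + (66 + 72·x + 72·x^2)·Dx^4 + (17 + 70·x + 108·x^2 + 72·x^3)·Dx^5  (order 5).
h: a_k = 0, -2, 4, 1/3, 8/3, -91/20, 64/15, -4877/840, 64/7, …
ICs: h(0) = 0, h′(0) = -2, h′′(0) = 8, h′′′(0) = 2, h′′′′(0) = 64.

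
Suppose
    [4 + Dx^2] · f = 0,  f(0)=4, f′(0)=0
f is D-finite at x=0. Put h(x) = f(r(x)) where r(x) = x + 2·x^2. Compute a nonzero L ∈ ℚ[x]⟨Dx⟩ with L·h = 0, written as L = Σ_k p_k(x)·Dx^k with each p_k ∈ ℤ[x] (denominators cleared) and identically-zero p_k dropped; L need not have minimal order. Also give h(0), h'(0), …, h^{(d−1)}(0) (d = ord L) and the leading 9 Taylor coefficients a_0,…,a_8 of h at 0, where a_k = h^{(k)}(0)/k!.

f: a_k = 4, 0, -8, 0, 8/3, 0, -16/45, 0, 8/315, …
Change of var in L_f (x↦r) gives L₀.
L = (4 + 48·x + 192·x^2 + 256·x^3) - 4·Dx + (1 + 4·x)·Dx^2  (order 2).
h: a_k = 4, 0, -8, -32, -88/3, 64/3, 2864/45, 1216/15, 6728/315, …
ICs: h(0) = 4, h′(0) = 0.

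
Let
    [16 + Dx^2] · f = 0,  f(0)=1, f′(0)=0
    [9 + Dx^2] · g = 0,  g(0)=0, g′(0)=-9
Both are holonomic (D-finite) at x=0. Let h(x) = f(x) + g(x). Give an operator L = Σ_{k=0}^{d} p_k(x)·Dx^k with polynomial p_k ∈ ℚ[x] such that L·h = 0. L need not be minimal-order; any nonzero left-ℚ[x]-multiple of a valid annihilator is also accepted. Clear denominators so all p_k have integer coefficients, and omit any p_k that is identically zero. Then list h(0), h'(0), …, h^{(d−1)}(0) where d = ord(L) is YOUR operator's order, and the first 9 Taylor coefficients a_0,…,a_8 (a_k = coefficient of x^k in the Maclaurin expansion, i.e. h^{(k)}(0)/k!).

f: a_k = 1, 0, -8, 0, 32/3, 0, -256/45, 0, 512/315, …
g: a_k = 0, -9, 0, 27/2, 0, -243/40, 0, 729/560, 0, …
f+g: L₀ = lclm(L_f,L_g), ord ≤ 2+2.
L = 144 + 25·Dx^2 + Dx^4  (order 4).
h: a_k = 1, -9, -8, 27/2, 32/3, -243/40, -256/45, 729/560, 512/315, …
ICs: h(0) = 1, h′(0) = -9, h′′(0) = -16, h′′′(0) = 81.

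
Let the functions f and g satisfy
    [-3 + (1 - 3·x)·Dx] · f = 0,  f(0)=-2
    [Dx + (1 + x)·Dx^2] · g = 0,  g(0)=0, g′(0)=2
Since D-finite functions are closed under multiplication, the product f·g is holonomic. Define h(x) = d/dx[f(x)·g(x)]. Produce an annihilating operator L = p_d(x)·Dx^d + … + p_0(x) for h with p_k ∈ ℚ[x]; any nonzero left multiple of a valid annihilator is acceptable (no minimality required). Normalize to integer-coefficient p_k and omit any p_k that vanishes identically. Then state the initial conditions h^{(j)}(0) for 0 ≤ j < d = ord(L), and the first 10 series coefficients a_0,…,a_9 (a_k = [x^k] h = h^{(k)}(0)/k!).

f: a_k = -2, -6, -18, -54, -162, -486, -1458, -4374, -13122, -39366, …
g: a_k = 0, 2, -1, 2/3, -1/2, 2/5, -1/3, 2/7, -1/4, 2/9, …
h₀=f·g: eliminate ⇒ L₀, order ≤ 1·2.
Differentiate: ansatz ord ≤ ord L₀ ⇒ L.
L = 12 + (7 + 15·x)·Dx + (-1 + 2·x + 3·x^2)·Dx^2  (order 2).
h: a_k = -4, -20, -94, -372, -1399, -25162/5, -88087/5, -2113948/35, -14269429/70, -14269345/21, …
ICs: h(0) = -4, h′(0) = -20.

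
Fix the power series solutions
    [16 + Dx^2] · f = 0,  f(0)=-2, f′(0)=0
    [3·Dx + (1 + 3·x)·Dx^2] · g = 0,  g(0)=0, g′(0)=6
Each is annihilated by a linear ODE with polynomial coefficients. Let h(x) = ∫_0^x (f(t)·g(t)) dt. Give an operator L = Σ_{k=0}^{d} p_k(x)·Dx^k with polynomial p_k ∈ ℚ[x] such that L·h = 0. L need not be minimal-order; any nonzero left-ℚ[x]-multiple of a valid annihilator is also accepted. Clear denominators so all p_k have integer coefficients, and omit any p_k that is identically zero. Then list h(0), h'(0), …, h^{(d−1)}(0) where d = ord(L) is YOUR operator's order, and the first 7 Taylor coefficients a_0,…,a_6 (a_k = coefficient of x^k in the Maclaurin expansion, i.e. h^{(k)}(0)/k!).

L = (2272 + 127488·x + 781056·x^2 + 1769472·x^3 + 1327104·x^4)·Dx + (4416 + 50112·x + 165888·x^2 + 165888·x^3)·Dx^2 + (1022 + 19392·x + 102816·x^2 + 221184·x^3 + 165888·x^4)·Dx^3 + (276 + 3132·x + 10368·x^2 + 10368·x^3)·Dx^4 + (55 + 714·x + 3375·x^2 + 6912·x^3 + 5184·x^4)·Dx^5  (order 5).
h: a_k = 0, 0, -6, 6, 15, -63/5, -86/15, …
ICs: h(0) = 0, h′(0) = 0, h′′(0) = -12, h′′′(0) = 36, h′′′′(0) = 360.

f: a_k = -2, 0, 16, 0, -64/3, 0, 512/45, …
g: a_k = 0, 6, -9, 18, -81/2, 486/5, -243, …
Product ⇒ symmetric product L₀, ord ≤ 4.
∫: right-multiply L₀ by Dx.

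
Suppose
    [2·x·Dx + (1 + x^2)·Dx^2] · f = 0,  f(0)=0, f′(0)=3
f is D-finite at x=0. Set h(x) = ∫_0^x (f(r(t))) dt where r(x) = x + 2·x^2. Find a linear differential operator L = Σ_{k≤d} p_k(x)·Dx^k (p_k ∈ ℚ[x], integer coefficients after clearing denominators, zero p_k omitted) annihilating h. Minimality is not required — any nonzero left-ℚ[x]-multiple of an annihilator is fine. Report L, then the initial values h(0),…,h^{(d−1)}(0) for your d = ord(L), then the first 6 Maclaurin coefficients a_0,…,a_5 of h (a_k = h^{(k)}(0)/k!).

L = (-4 + 2·x + 16·x^2 + 48·x^3 + 48·x^4)·Dx^2 + (1 + 4·x + x^2 + 8·x^3 + 20·x^4 + 16·x^5)·Dx^3  (order 3).
h: a_k = 0, 0, 3/2, 2, -1/4, -6/5, …
ICs: h(0) = 0, h′(0) = 0, h′′(0) = 3.

f: a_k = 0, 3, 0, -1, 0, 3/5, …
Substitute x→r, Dx→(1/r')Dx; clear ⇒ L₀.
h=∫h₀ ⇒ L = L₀·Dx.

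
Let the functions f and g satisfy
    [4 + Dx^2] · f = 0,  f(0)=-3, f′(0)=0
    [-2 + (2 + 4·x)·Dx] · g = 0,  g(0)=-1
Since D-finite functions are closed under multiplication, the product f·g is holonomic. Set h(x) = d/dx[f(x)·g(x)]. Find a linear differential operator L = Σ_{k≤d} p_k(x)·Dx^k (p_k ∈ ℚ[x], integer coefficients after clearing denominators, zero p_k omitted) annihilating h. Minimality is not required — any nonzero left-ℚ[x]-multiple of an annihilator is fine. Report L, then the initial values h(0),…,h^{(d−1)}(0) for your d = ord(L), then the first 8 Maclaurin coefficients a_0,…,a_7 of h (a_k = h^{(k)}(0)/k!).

f: a_k = -3, 0, 6, 0, -2, 0, 4/15, 0, …
g: a_k = -1, -1, 1/2, -1/2, 5/8, -7/8, 21/16, -33/16, …
Product ⇒ symmetric product L₀, ord ≤ 2.
Differentiate: ansatz ord ≤ ord L₀ ⇒ L.
L = (53 + 288·x + 544·x^2 + 512·x^3 + 256·x^4) + (-2 - 36·x - 96·x^2 - 64·x^3)·Dx + (7 + 44·x + 108·x^2 + 128·x^3 + 64·x^4)·Dx^2  (order 2).
h: a_k = 3, -15, -27/2, 25/2, 65/8, -349/40, 2807/240, -44047/1680, …
ICs: h(0) = 3, h′(0) = -15.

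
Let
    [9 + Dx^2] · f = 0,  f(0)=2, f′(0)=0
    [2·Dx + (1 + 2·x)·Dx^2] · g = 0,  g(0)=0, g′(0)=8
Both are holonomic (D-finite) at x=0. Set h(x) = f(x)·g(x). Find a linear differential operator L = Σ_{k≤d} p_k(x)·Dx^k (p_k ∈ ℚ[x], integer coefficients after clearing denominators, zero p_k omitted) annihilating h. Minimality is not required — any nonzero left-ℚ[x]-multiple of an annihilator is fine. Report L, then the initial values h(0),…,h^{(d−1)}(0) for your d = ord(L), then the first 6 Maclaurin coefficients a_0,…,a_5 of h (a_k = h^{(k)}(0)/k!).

L = (63 + 1053·x + 3969·x^2 + 5832·x^3 + 2916·x^4) + (63 + 450·x + 972·x^2 + 648·x^3)·Dx + (25 + 270·x + 918·x^2 + 1296·x^3 + 648·x^4)·Dx^2 + (7 + 50·x + 108·x^2 + 72·x^3)·Dx^3 + (2 + 17·x + 53·x^2 + 72·x^3 + 36·x^4)·Dx^4  (order 4).
h: a_k = 0, 16, -16, -152/3, 40, 46/5, …
ICs: h(0) = 0, h′(0) = 16, h′′(0) = -32, h′′′(0) = -304.

f: a_k = 2, 0, -9, 0, 27/4, 0, …
g: a_k = 0, 8, -8, 32/3, -16, 128/5, …
L₀ := L_f ⊗_s L_g (sym. prod.), ord ≤ 4.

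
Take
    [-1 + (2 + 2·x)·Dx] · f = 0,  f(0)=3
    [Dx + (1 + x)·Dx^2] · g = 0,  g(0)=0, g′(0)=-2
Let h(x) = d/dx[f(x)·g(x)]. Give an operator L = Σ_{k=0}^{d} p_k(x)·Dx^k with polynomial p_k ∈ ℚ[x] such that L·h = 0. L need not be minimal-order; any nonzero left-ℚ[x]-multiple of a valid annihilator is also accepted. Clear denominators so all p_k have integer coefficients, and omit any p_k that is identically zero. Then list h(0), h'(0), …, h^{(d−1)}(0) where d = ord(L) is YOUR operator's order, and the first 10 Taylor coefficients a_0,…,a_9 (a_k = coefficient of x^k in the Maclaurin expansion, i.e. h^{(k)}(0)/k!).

f: a_k = 3, 3/2, -3/8, 3/16, -15/128, 21/256, -63/1024, 99/2048, -1287/32768, 2145/65536, …
g: a_k = 0, -2, 1, -2/3, 1/2, -2/5, 1/3, -2/7, 1/4, -2/9, …
L₀ := L_f ⊗_s L_g (sym. prod.), ord ≤ 2.
h₀' ⇒ L via d/dx closure of L₀.
L = 1 + (8 + 8·x)·Dx + (4 + 8·x + 4·x^2)·Dx^2  (order 2).
h: a_k = -6, 0, 3/4, -1, 71/64, -93/80, 3043/2560, -2689/2240, 138081/114688, -51719/43008, …
ICs: h(0) = -6, h′(0) = 0.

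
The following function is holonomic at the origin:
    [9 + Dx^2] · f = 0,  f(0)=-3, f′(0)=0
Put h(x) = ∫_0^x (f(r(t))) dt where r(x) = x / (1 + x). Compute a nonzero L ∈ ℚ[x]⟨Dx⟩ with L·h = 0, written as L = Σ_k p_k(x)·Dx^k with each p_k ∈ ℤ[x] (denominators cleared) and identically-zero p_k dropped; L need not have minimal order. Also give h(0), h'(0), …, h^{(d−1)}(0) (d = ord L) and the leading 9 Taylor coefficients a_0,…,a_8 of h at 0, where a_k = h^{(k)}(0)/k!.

f: a_k = -3, 0, 27/2, 0, -81/8, 0, 243/80, 0, -2187/4480, …
h₀=f(r): pull back L_f along r ⇒ L₀.
h=∫₀ˣh₀: take L = L₀·Dx.
L = 9·Dx + (2 + 6·x + 6·x^2 + 2·x^3)·Dx^2 + (1 + 4·x + 6·x^2 + 4·x^3 + x^4)·Dx^3  (order 3).
h: a_k = 0, -3, 0, 9/2, -27/4, 243/40, -9/4, -351/80, 4131/320, …
ICs: h(0) = 0, h′(0) = -3, h′′(0) = 0.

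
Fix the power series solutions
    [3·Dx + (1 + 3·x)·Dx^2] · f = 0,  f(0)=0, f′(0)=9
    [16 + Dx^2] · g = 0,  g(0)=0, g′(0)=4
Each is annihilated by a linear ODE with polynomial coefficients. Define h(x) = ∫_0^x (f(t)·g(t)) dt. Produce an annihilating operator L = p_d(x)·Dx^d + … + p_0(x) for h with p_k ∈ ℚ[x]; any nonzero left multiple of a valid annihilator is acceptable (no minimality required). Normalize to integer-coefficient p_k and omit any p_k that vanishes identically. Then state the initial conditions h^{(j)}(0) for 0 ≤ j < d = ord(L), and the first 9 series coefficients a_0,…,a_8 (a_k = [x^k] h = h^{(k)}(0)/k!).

L = (2272 + 127488·x + 781056·x^2 + 1769472·x^3 + 1327104·x^4)·Dx + (4416 + 50112·x + 165888·x^2 + 165888·x^3)·Dx^2 + (1022 + 19392·x + 102816·x^2 + 221184·x^3 + 165888·x^4)·Dx^3 + (276 + 3132·x + 10368·x^2 + 10368·x^3)·Dx^4 + (55 + 714·x + 3375·x^2 + 6912·x^3 + 5184·x^4)·Dx^5  (order 5).
h: a_k = 0, 0, 0, 12, -27/2, 12/5, -33/2, 372/7, -2313/20, …
ICs: h(0) = 0, h′(0) = 0, h′′(0) = 0, h′′′(0) = 72, h′′′′(0) = -324.

f: a_k = 0, 9, -27/2, 27, -243/4, 729/5, -729/2, 6561/7, -19683/8, …
g: a_k = 0, 4, 0, -32/3, 0, 128/15, 0, -1024/315, 0, …
f·g: L₀ = L_f ⊗_s L_g, ord ≤ 2·2.
h=∫h₀ ⇒ L = L₀·Dx.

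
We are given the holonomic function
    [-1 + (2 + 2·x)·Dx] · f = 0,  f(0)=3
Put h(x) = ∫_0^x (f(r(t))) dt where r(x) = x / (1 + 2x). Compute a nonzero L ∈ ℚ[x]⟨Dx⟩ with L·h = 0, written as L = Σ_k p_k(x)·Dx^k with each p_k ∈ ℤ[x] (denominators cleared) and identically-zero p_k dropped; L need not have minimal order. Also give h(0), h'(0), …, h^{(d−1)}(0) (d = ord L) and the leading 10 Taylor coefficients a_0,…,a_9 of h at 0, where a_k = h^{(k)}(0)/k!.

L = -Dx + (2 + 10·x + 12·x^2)·Dx^2  (order 2).
h: a_k = 0, 3, 3/4, -9/8, 123/64, -2271/640, 3543/512, -100935/7168, 486315/16384, -2113455/32768, …
ICs: h(0) = 0, h′(0) = 3.

f: a_k = 3, 3/2, -3/8, 3/16, -15/128, 21/256, -63/1024, 99/2048, -1287/32768, 2145/65536, …
L₀ from L_f via x↦r, Dx↦r'^{-1}Dx.
∫: right-multiply L₀ by Dx.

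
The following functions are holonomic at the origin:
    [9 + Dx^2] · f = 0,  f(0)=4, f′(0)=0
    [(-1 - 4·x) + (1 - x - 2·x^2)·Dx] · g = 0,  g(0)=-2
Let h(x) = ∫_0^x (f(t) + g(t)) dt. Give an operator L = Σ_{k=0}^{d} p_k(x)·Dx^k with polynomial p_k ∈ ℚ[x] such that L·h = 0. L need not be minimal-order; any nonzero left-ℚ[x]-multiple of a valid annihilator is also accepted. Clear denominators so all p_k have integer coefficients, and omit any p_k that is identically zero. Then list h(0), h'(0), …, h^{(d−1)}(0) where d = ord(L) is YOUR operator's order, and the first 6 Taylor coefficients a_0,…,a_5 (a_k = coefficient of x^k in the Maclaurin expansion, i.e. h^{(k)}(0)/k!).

L = (-117 - 486·x - 135·x^2 - 360·x^3 - 540·x^4 - 432·x^5)·Dx + (45 - 63·x - 81·x^2 + 153·x^3 + 18·x^4 - 324·x^5 - 216·x^6)·Dx^2 + (-13 - 54·x - 15·x^2 - 40·x^3 - 60·x^4 - 48·x^5)·Dx^3 + (5 - 7·x - 9·x^2 + 17·x^3 + 2·x^4 - 36·x^5 - 24·x^6)·Dx^4  (order 4).
h: a_k = 0, 2, -1, -8, -5/2, -17/10, …
ICs: h(0) = 0, h′(0) = 2, h′′(0) = -2, h′′′(0) = -48.

f: a_k = 4, 0, -18, 0, 27/2, 0, …
g: a_k = -2, -2, -6, -10, -22, -42, …
L₀ := lclm(L_f,L_g); ord L₀ ≤ 2+1.
Integrate: L := L₀·Dx.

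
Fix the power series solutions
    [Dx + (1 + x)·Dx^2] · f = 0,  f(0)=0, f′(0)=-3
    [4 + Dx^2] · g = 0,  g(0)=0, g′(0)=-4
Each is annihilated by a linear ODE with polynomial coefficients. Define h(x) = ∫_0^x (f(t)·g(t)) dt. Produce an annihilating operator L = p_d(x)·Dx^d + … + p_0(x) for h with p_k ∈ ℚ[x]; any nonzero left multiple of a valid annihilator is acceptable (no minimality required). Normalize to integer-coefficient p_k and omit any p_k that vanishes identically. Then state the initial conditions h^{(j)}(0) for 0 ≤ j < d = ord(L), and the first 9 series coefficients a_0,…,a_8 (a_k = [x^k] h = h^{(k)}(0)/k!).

L = (168 + 864·x + 1456·x^2 + 1024·x^3 + 256·x^4)·Dx + (112 + 368·x + 384·x^2 + 128·x^3)·Dx^2 + (102 + 464·x + 744·x^2 + 512·x^3 + 128·x^4)·Dx^3 + (28 + 92·x + 96·x^2 + 32·x^3)·Dx^4 + (15 + 62·x + 95·x^2 + 64·x^3 + 16·x^4)·Dx^5  (order 5).
h: a_k = 0, 0, 0, 4, -3/2, -4/5, 1/6, 4/21, -1/10, …
ICs: h(0) = 0, h′(0) = 0, h′′(0) = 0, h′′′(0) = 24, h′′′′(0) = -36.

f: a_k = 0, -3, 3/2, -1, 3/4, -3/5, 1/2, -3/7, 3/8, …
g: a_k = 0, -4, 0, 8/3, 0, -8/15, 0, 16/315, 0, …
Sym-product of L_f,L_g gives L₀ (≤ ord 4).
∫: right-multiply L₀ by Dx.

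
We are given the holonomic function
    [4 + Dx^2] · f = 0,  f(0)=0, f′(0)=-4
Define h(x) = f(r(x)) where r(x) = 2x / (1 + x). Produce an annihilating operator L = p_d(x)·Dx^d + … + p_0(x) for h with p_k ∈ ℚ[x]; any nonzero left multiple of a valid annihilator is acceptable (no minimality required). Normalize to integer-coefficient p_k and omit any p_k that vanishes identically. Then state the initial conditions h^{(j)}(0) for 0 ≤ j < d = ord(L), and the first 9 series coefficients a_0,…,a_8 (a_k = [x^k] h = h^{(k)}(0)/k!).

f: a_k = 0, -4, 0, 8/3, 0, -8/15, 0, 16/315, 0, …
L₀ from L_f via x↦r, Dx↦r'^{-1}Dx.
L = 16 + (2 + 6·x + 6·x^2 + 2·x^3)·Dx + (1 + 4·x + 6·x^2 + 4·x^3 + x^4)·Dx^2  (order 2).
h: a_k = 0, -8, 8, 40/3, -56, 1544/15, -120, 19688/315, 5032/45, …
ICs: h(0) = 0, h′(0) = -8.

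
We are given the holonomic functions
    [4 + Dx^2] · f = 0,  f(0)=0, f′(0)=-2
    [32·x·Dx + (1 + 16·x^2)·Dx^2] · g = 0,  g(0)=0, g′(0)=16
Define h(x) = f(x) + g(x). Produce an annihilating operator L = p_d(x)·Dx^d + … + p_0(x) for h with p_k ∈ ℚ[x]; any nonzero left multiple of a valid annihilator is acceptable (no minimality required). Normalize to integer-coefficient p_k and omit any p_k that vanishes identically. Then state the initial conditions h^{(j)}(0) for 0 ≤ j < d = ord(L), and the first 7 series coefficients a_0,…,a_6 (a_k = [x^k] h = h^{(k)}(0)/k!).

f: a_k = 0, -2, 0, 4/3, 0, -4/15, 0, …
g: a_k = 0, 16, 0, -256/3, 0, 4096/5, 0, …
Weyl lclm of L_f,L_g ⇒ L₀ (ord ≤ 4).
L = (-6016·x + 102400·x^3 + 32768·x^5)·Dx + (-28 + 1216·x^2 + 27648·x^4 + 16384·x^6)·Dx^2 + (-1504·x + 25600·x^3 + 8192·x^5)·Dx^3 + (-7 + 304·x^2 + 6912·x^4 + 4096·x^6)·Dx^4  (order 4).
h: a_k = 0, 14, 0, -84, 0, 12284/15, 0, …
ICs: h(0) = 0, h′(0) = 14, h′′(0) = 0, h′′′(0) = -504.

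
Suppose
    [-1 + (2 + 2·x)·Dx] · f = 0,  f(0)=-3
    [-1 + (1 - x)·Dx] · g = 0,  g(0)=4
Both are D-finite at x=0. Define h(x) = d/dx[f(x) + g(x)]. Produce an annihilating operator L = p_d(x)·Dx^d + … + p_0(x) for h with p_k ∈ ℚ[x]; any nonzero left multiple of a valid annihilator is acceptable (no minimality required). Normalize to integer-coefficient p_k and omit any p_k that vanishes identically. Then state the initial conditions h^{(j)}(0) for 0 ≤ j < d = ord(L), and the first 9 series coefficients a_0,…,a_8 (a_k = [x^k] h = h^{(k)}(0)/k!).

L = (-18 - 6·x) + (-21 - 54·x - 21·x^2)·Dx + (10 + 6·x - 10·x^2 - 6·x^3)·Dx^2  (order 2).
h: a_k = 5/2, 35/4, 183/16, 527/32, 5015/256, 12477/512, 56651/2048, 132359/4096, 2339991/65536, …
ICs: h(0) = 5/2, h′(0) = 35/4.

f: a_k = -3, -3/2, 3/8, -3/16, 15/128, -21/256, 63/1024, -99/2048, 1287/32768, …
g: a_k = 4, 4, 4, 4, 4, 4, 4, 4, 4, …
f+g: L₀ = lclm(L_f,L_g), ord ≤ 1+1.
h₀' ⇒ L via d/dx closure of L₀.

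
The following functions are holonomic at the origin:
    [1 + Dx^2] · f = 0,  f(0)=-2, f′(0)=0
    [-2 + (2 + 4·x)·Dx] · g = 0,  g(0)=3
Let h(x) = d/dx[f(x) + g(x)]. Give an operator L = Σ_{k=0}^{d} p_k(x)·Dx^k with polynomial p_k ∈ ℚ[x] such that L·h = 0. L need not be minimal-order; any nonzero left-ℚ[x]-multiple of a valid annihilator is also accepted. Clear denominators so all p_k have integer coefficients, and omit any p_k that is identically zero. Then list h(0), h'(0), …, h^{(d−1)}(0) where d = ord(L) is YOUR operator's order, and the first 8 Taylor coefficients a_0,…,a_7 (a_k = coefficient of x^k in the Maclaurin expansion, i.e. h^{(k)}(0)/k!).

L = (-4 - x - x^2) + (-1 - 3·x - 3·x^2 - 2·x^3)·Dx + (-4 - x - x^2)·Dx^2 + (-1 - 3·x - 3·x^2 - 2·x^3)·Dx^3  (order 3).
h: a_k = 3, -1, 9/2, -47/6, 105/8, -2833/120, 693/16, -405407/5040, …
ICs: h(0) = 3, h′(0) = -1, h′′(0) = 9.

f: a_k = -2, 0, 1, 0, -1/12, 0, 1/360, 0, …
g: a_k = 3, 3, -3/2, 3/2, -15/8, 21/8, -63/16, 99/16, …
Sum ⇒ L₀ = lclm(L_f,L_g) in ℚ(x)⟨Dx⟩.
h=h₀': d/dx-closure on L₀ ⇒ L.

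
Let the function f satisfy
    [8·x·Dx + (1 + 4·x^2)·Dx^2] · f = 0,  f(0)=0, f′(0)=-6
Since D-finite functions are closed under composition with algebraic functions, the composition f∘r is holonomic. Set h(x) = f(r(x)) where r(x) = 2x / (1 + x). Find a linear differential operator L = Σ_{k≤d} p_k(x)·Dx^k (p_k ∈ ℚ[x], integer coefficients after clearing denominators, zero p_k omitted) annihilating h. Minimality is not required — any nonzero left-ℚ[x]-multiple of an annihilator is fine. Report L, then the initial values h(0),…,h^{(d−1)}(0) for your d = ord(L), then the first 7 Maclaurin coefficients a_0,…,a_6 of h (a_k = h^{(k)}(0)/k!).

L = (2 + 34·x)·Dx + (1 + 2·x + 17·x^2)·Dx^2  (order 2).
h: a_k = 0, -12, 12, 52, -180, -1212/5, 2444, …
ICs: h(0) = 0, h′(0) = -12.

f: a_k = 0, -6, 0, 8, 0, -96/5, 0, …
L₀ from L_f via x↦r, Dx↦r'^{-1}Dx.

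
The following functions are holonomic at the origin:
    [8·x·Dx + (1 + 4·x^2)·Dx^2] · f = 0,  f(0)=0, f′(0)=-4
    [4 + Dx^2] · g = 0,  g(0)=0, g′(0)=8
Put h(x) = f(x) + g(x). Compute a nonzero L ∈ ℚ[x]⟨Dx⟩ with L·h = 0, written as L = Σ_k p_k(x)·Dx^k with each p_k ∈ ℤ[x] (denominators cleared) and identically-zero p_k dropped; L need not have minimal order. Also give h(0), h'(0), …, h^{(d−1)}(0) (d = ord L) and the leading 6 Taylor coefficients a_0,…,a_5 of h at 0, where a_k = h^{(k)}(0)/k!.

f: a_k = 0, -4, 0, 16/3, 0, -64/5, …
g: a_k = 0, 8, 0, -16/3, 0, 16/15, …
Weyl lclm of L_f,L_g ⇒ L₀ (ord ≤ 4).
L = (-352·x + 1792·x^3 + 512·x^5)·Dx + (-4 + 112·x^2 + 576·x^4 + 256·x^6)·Dx^2 + (-88·x + 448·x^3 + 128·x^5)·Dx^3 + (-1 + 28·x^2 + 144·x^4 + 64·x^6)·Dx^4  (order 4).
h: a_k = 0, 4, 0, 0, 0, -176/15, …
ICs: h(0) = 0, h′(0) = 4, h′′(0) = 0, h′′′(0) = 0.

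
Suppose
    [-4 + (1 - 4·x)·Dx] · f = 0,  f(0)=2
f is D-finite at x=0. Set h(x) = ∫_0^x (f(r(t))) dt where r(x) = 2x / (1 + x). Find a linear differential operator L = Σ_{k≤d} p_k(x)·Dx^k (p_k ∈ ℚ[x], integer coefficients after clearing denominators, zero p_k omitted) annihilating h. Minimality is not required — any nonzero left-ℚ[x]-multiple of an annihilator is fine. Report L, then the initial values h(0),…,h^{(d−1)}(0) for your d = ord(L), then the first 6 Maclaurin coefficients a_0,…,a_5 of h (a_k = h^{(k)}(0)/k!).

L = 8·Dx + (-1 + 6·x + 7·x^2)·Dx^2  (order 2).
h: a_k = 0, 2, 8, 112/3, 196, 5488/5, …
ICs: h(0) = 0, h′(0) = 2.

f: a_k = 2, 8, 32, 128, 512, 2048, …
h₀=f(r): pull back L_f along r ⇒ L₀.
h=∫₀ˣh₀: take L = L₀·Dx.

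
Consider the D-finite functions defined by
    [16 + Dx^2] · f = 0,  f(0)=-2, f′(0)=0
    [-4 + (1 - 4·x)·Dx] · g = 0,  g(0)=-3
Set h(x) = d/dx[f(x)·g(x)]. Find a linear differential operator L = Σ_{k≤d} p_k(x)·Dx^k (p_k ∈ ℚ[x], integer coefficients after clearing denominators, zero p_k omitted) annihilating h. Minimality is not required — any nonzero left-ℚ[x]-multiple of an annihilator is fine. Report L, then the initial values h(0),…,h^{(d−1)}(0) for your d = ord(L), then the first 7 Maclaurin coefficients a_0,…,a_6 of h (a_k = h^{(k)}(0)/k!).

f: a_k = -2, 0, 16, 0, -64/3, 0, 512/45, …
g: a_k = -3, -12, -48, -192, -768, -3072, -12288, …
Product ⇒ symmetric product L₀, ord ≤ 2.
h₀' ⇒ L via d/dx closure of L₀.
L = (-16 - 128·x + 256·x^2) + (-8 + 32·x)·Dx + (1 - 8·x + 16·x^2)·Dx^2  (order 2).
h: a_k = 24, 96, 576, 3328, 16640, 398336/5, 5576704/15, …
ICs: h(0) = 24, h′(0) = 96.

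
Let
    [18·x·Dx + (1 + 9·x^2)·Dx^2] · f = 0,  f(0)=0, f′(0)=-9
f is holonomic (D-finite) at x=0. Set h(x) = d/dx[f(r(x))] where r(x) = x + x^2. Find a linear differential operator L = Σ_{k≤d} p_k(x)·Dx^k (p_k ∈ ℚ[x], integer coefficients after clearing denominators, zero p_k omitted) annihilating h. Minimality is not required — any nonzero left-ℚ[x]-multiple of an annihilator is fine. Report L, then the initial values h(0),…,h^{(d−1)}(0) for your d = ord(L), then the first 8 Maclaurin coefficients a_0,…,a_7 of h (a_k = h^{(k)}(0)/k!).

L = (-2 + 18·x + 72·x^2 + 108·x^3 + 54·x^4) + (1 + 2·x + 9·x^2 + 36·x^3 + 45·x^4 + 18·x^5)·Dx  (order 1).
h: a_k = -9, -18, 81, 324, -324, -4212, -3645, 40824, …
ICs: h(0) = -9.

f: a_k = 0, -9, 0, 27, 0, -729/5, 0, 6561/7, …
h₀=f(r): pull back L_f along r ⇒ L₀.
Differentiate: ansatz ord ≤ ord L₀ ⇒ L.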